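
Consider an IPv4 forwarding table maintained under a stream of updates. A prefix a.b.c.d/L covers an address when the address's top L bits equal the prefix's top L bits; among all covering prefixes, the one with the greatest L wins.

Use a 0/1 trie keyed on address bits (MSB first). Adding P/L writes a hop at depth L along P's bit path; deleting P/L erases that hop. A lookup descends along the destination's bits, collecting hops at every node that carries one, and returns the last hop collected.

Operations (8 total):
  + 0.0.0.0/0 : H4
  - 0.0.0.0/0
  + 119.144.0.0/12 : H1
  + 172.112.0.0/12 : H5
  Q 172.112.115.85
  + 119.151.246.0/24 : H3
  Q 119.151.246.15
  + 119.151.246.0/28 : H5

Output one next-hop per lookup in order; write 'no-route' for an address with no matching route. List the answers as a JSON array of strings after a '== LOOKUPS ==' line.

Trace:
  add 0.0.0.0/0 -> H4 at depth 0
  - 0.0.0.0/0 clear@0
  add 119.144.0.0/12 -> H1 at depth 12
  add 172.112.0.0/12 -> H5 at depth 12
  Q 172.112.115.85: descend 101011000111 ; hops seen [H5] ; pick H5
  add 119.151.246.0/24 -> H3 at depth 24
  Q 119.151.246.15: descend 011101111001011111110110 ; hops seen [H1,H3] ; pick H3
  add 119.151.246.0/28 -> H5 at depth 28

== LOOKUPS ==
["H5","H3"]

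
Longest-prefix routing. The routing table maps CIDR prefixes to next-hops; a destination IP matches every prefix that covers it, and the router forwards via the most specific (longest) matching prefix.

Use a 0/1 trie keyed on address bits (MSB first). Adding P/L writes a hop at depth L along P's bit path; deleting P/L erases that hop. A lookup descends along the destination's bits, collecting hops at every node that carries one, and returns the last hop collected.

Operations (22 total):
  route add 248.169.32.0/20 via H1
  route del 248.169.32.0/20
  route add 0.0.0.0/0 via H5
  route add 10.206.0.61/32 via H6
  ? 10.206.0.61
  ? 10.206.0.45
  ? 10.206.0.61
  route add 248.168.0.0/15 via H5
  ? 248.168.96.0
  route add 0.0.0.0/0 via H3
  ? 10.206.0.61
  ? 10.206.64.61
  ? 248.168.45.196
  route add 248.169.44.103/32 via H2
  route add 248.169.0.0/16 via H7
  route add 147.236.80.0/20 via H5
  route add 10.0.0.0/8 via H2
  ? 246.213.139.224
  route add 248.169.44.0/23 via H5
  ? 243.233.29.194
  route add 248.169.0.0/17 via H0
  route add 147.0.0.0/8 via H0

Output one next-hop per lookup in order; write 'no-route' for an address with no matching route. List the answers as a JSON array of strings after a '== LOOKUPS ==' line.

Process each operation:
  + 248.169.32.0/20 (H1) depth=20
  del 248.169.32.0/20 (clear depth 20)
  + 0.0.0.0/0 (H5) depth=0
  + 10.206.0.61/32 (H6) depth=32
  lookup 10.206.0.61: bits 00001010110011100000000000111101 walk d0:H5→d1:-→d2:-→d3:-→d4:-→d5:-→d6:-→d7:-→d8:-→d9:-→d10:-→d11:-→d12:-→d13:-→d14:-→d15:-→d16:-→d17:-→d18:-→d19:-→d20:-→d21:-→d22:-→d23:-→d24:-→d25:-→d26:-→d27:-→d28:-→d29:-→d30:-→d31:-→d32:H6 -> H6
  lookup 10.206.0.45: bits 000010101100111000000000001 walk d0:H5→d1:-→d2:-→d3:-→d4:-→d5:-→d6:-→d7:-→d8:-→d9:-→d10:-→d11:-→d12:-→d13:-→d14:-→d15:-→d16:-→d17:-→d18:-→d19:-→d20:-→d21:-→d22:-→d23:-→d24:-→d25:-→d26:-→d27:- -> H5
  lookup 10.206.0.61: bits 00001010110011100000000000111101 walk d0:H5→d1:-→d2:-→d3:-→d4:-→d5:-→d6:-→d7:-→d8:-→d9:-→d10:-→d11:-→d12:-→d13:-→d14:-→d15:-→d16:-→d17:-→d18:-→d19:-→d20:-→d21:-→d22:-→d23:-→d24:-→d25:-→d26:-→d27:-→d28:-→d29:-→d30:-→d31:-→d32:H6 -> H6
  + 248.168.0.0/15 (H5) depth=15
  lookup 248.168.96.0: bits 111110001010100 walk d0:H5→d1:-→d2:-→d3:-→d4:-→d5:-→d6:-→d7:-→d8:-→d9:-→d10:-→d11:-→d12:-→d13:-→d14:-→d15:H5 -> H5
  + 0.0.0.0/0 (H3) depth=0
  lookup 10.206.0.61: bits 00001010110011100000000000111101 walk d0:H3→d1:-→d2:-→d3:-→d4:-→d5:-→d6:-→d7:-→d8:-→d9:-→d10:-→d11:-→d12:-→d13:-→d14:-→d15:-→d16:-→d17:-→d18:-→d19:-→d20:-→d21:-→d22:-→d23:-→d24:-→d25:-→d26:-→d27:-→d28:-→d29:-→d30:-→d31:-→d32:H6 -> H6
  lookup 10.206.64.61: bits 00001010110011100 walk d0:H3→d1:-→d2:-→d3:-→d4:-→d5:-→d6:-→d7:-→d8:-→d9:-→d10:-→d11:-→d12:-→d13:-→d14:-→d15:-→d16:-→d17:- -> H3
  lookup 248.168.45.196: bits 111110001010100 walk d0:H3→d1:-→d2:-→d3:-→d4:-→d5:-→d6:-→d7:-→d8:-→d9:-→d10:-→d11:-→d12:-→d13:-→d14:-→d15:H5 -> H5
  + 248.169.44.103/32 (H2) depth=32
  + 248.169.0.0/16 (H7) depth=16
  + 147.236.80.0/20 (H5) depth=20
  + 10.0.0.0/8 (H2) depth=8
  lookup 246.213.139.224: bits 1111 walk d0:H3→d1:-→d2:-→d3:-→d4:- -> H3
  + 248.169.44.0/23 (H5) depth=23
  lookup 243.233.29.194: bits 1111 walk d0:H3→d1:-→d2:-→d3:-→d4:- -> H3
  + 248.169.0.0/17 (H0) depth=17
  + 147.0.0.0/8 (H0) depth=8

== LOOKUPS ==
["H6","H5","H6","H5","H6","H3","H5","H3","H3"]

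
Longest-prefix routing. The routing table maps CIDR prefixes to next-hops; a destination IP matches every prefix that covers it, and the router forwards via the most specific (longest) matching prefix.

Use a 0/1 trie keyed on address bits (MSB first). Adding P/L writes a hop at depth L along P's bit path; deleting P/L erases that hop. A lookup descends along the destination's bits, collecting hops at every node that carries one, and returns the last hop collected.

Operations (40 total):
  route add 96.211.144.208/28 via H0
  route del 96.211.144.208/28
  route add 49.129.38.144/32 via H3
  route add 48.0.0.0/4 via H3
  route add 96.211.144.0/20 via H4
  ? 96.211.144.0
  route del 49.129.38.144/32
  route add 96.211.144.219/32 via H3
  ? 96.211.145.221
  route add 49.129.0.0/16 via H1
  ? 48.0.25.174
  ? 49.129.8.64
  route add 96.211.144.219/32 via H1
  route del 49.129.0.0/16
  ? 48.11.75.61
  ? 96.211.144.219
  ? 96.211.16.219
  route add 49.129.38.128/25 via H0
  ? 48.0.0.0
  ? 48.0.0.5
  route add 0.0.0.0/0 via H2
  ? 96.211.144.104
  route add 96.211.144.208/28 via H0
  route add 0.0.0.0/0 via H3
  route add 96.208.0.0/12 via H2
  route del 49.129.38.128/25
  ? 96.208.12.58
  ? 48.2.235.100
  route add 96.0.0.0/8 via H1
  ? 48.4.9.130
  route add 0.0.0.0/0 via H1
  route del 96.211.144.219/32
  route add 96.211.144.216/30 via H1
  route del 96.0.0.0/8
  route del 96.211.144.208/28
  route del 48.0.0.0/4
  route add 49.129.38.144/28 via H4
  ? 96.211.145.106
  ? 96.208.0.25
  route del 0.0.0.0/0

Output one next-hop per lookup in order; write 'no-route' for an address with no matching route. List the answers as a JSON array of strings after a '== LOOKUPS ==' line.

Process each operation:
  add 96.211.144.208/28 -> H0 at depth 28
  del 96.211.144.208/28 (clear depth 28)
  add 49.129.38.144/32 -> H3 at depth 32
  add 48.0.0.0/4 -> H3 at depth 4
  add 96.211.144.0/20 -> H4 at depth 20
  lookup 96.211.144.0: bits 011000001101001110010000 walk d0:-→d1:-→d2:-→d3:-→d4:-→d5:-→d6:-→d7:-→d8:-→d9:-→d10:-→d11:-→d12:-→d13:-→d14:-→d15:-→d16:-→d17:-→d18:-→d19:-→d20:H4→d21:-→d22:-→d23:-→d24:- -> H4
  del 49.129.38.144/32 (clear depth 32)
  add 96.211.144.219/32 -> H3 at depth 32
  lookup 96.211.145.221: bits 01100000110100111001000 walk d0:-→d1:-→d2:-→d3:-→d4:-→d5:-→d6:-→d7:-→d8:-→d9:-→d10:-→d11:-→d12:-→d13:-→d14:-→d15:-→d16:-→d17:-→d18:-→d19:-→d20:H4→d21:-→d22:-→d23:- -> H4
  add 49.129.0.0/16 -> H1 at depth 16
  lookup 48.0.25.174: bits 0011000 walk d0:-→d1:-→d2:-→d3:-→d4:H3→d5:-→d6:-→d7:- -> H3
  lookup 49.129.8.64: bits 001100011000000100 walk d0:-→d1:-→d2:-→d3:-→d4:H3→d5:-→d6:-→d7:-→d8:-→d9:-→d10:-→d11:-→d12:-→d13:-→d14:-→d15:-→d16:H1→d17:-→d18:- -> H1
  add 96.211.144.219/32 -> H1 at depth 32
  del 49.129.0.0/16 (clear depth 16)
  lookup 48.11.75.61: bits 0011000 walk d0:-→d1:-→d2:-→d3:-→d4:H3→d5:-→d6:-→d7:- -> H3
  lookup 96.211.144.219: bits 01100000110100111001000011011011 walk d0:-→d1:-→d2:-→d3:-→d4:-→d5:-→d6:-→d7:-→d8:-→d9:-→d10:-→d11:-→d12:-→d13:-→d14:-→d15:-→d16:-→d17:-→d18:-→d19:-→d20:H4→d21:-→d22:-→d23:-→d24:-→d25:-→d26:-→d27:-→d28:-→d29:-→d30:-→d31:-→d32:H1 -> H1
  lookup 96.211.16.219: bits 0110000011010011 walk d0:-→d1:-→d2:-→d3:-→d4:-→d5:-→d6:-→d7:-→d8:-→d9:-→d10:-→d11:-→d12:-→d13:-→d14:-→d15:-→d16:- -> no-route
  add 49.129.38.128/25 -> H0 at depth 25
  lookup 48.0.0.0: bits 0011000 walk d0:-→d1:-→d2:-→d3:-→d4:H3→d5:-→d6:-→d7:- -> H3
  lookup 48.0.0.5: bits 0011000 walk d0:-→d1:-→d2:-→d3:-→d4:H3→d5:-→d6:-→d7:- -> H3
  add 0.0.0.0/0 -> H2 at depth 0
  lookup 96.211.144.104: bits 011000001101001110010000 walk d0:H2→d1:-→d2:-→d3:-→d4:-→d5:-→d6:-→d7:-→d8:-→d9:-→d10:-→d11:-→d12:-→d13:-→d14:-→d15:-→d16:-→d17:-→d18:-→d19:-→d20:H4→d21:-→d22:-→d23:-→d24:- -> H4
  add 96.211.144.208/28 -> H0 at depth 28
  add 0.0.0.0/0 -> H3 at depth 0
  add 96.208.0.0/12 -> H2 at depth 12
  del 49.129.38.128/25 (clear depth 25)
  lookup 96.208.12.58: bits 01100000110100 walk d0:H3→d1:-→d2:-→d3:-→d4:-→d5:-→d6:-→d7:-→d8:-→d9:-→d10:-→d11:-→d12:H2→d13:-→d14:- -> H2
  lookup 48.2.235.100: bits 0011000 walk d0:H3→d1:-→d2:-→d3:-→d4:H3→d5:-→d6:-→d7:- -> H3
  add 96.0.0.0/8 -> H1 at depth 8
  lookup 48.4.9.130: bits 0011000 walk d0:H3→d1:-→d2:-→d3:-→d4:H3→d5:-→d6:-→d7:- -> H3
  add 0.0.0.0/0 -> H1 at depth 0
  del 96.211.144.219/32 (clear depth 32)
  add 96.211.144.216/30 -> H1 at depth 30
  del 96.0.0.0/8 (clear depth 8)
  del 96.211.144.208/28 (clear depth 28)
  del 48.0.0.0/4 (clear depth 4)
  add 49.129.38.144/28 -> H4 at depth 28
  lookup 96.211.145.106: bits 01100000110100111001000 walk d0:H1→d1:-→d2:-→d3:-→d4:-→d5:-→d6:-→d7:-→d8:-→d9:-→d10:-→d11:-→d12:H2→d13:-→d14:-→d15:-→d16:-→d17:-→d18:-→d19:-→d20:H4→d21:-→d22:-→d23:- -> H4
  lookup 96.208.0.25: bits 01100000110100 walk d0:H1→d1:-→d2:-→d3:-→d4:-→d5:-→d6:-→d7:-→d8:-→d9:-→d10:-→d11:-→d12:H2→d13:-→d14:- -> H2
  del 0.0.0.0/0 (clear depth 0)

== LOOKUPS ==
["H4","H4","H3","H1","H3","H1","no-route","H3","H3","H4","H2","H3","H3","H4","H2"]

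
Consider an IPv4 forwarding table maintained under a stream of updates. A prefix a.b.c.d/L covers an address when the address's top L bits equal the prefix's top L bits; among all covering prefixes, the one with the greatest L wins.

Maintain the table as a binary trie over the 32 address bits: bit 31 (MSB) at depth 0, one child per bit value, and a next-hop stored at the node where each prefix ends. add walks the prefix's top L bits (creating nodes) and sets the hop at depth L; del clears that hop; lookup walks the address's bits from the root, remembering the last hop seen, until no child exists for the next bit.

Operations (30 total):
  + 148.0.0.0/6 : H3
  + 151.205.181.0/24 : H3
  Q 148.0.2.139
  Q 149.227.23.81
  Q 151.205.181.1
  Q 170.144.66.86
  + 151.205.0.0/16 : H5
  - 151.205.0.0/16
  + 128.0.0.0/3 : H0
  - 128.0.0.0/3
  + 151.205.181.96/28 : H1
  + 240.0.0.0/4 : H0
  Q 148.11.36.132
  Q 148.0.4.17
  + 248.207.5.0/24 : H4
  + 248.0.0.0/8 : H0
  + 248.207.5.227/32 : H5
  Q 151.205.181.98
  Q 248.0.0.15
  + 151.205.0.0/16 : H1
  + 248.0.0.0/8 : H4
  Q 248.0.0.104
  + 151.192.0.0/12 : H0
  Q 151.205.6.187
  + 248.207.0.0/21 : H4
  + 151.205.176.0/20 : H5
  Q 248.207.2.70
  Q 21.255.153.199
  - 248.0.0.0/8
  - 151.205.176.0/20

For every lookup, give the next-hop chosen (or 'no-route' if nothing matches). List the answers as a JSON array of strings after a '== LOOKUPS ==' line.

Process each operation:
  add 148.0.0.0/6 -> H3 at depth 6
  add 151.205.181.0/24 -> H3 at depth 24
  Q 148.0.2.139: descend 100101 ; hops seen [H3] ; pick H3
  Q 149.227.23.81: descend 100101 ; hops seen [H3] ; pick H3
  Q 151.205.181.1: descend 100101111100110110110101 ; hops seen [H3,H3] ; pick H3
  Q 170.144.66.86: descend 10 ; hops seen [∅] ; pick no-route
  add 151.205.0.0/16 -> H5 at depth 16
  - 151.205.0.0/16 clear@16
  add 128.0.0.0/3 -> H0 at depth 3
  - 128.0.0.0/3 clear@3
  add 151.205.181.96/28 -> H1 at depth 28
  add 240.0.0.0/4 -> H0 at depth 4
  Q 148.11.36.132: descend 100101 ; hops seen [H3] ; pick H3
  Q 148.0.4.17: descend 100101 ; hops seen [H3] ; pick H3
  add 248.207.5.0/24 -> H4 at depth 24
  add 248.0.0.0/8 -> H0 at depth 8
  add 248.207.5.227/32 -> H5 at depth 32
  Q 151.205.181.98: descend 1001011111001101101101010110 ; hops seen [H3,H3,H1] ; pick H1
  Q 248.0.0.15: descend 11111000 ; hops seen [H0,H0] ; pick H0
  add 151.205.0.0/16 -> H1 at depth 16
  add 248.0.0.0/8 -> H4 at depth 8
  Q 248.0.0.104: descend 11111000 ; hops seen [H0,H4] ; pick H4
  add 151.192.0.0/12 -> H0 at depth 12
  Q 151.205.6.187: descend 1001011111001101 ; hops seen [H3,H0,H1] ; pick H1
  add 248.207.0.0/21 -> H4 at depth 21
  add 151.205.176.0/20 -> H5 at depth 20
  Q 248.207.2.70: descend 111110001100111100000 ; hops seen [H0,H4,H4] ; pick H4
  Q 21.255.153.199: descend ε ; hops seen [∅] ; pick no-route
  - 248.0.0.0/8 clear@8
  - 151.205.176.0/20 clear@20

== LOOKUPS ==
["H3","H3","H3","no-route","H3","H3","H1","H0","H4","H1","H4","no-route"]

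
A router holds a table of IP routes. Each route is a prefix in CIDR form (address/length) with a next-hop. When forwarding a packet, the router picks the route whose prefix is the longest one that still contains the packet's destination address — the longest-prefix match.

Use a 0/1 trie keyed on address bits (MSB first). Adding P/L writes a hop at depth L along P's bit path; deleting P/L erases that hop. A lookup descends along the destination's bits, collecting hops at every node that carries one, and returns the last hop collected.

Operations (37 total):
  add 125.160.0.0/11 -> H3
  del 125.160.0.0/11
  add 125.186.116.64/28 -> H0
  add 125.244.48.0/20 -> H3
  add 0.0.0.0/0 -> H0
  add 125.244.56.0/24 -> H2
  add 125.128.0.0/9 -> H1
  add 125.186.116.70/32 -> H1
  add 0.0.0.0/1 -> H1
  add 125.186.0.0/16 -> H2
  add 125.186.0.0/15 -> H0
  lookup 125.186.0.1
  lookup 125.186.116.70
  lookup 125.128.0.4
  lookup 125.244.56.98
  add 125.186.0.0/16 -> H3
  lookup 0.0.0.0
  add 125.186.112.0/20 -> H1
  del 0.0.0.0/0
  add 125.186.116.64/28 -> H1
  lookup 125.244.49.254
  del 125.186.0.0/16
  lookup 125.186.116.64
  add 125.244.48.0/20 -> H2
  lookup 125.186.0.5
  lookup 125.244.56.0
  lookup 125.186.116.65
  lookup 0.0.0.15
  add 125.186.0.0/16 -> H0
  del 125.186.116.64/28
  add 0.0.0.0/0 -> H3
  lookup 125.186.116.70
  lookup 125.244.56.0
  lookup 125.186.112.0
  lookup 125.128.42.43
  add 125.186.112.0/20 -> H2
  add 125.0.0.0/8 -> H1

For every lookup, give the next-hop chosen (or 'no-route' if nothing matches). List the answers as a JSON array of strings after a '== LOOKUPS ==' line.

Apply in order:
  add 125.160.0.0/11 -> H3 at depth 11
  - 125.160.0.0/11 clear@11
  add 125.186.116.64/28 -> H0 at depth 28
  add 125.244.48.0/20 -> H3 at depth 20
  add 0.0.0.0/0 -> H0 at depth 0
  add 125.244.56.0/24 -> H2 at depth 24
  add 125.128.0.0/9 -> H1 at depth 9
  add 125.186.116.70/32 -> H1 at depth 32
  add 0.0.0.0/1 -> H1 at depth 1
  add 125.186.0.0/16 -> H2 at depth 16
  add 125.186.0.0/15 -> H0 at depth 15
  Q 125.186.0.1: descend 01111101101110100 ; hops seen [H0,H1,H1,H0,H2] ; pick H2
  Q 125.186.116.70: descend 01111101101110100111010001000110 ; hops seen [H0,H1,H1,H0,H2,H0,H1] ; pick H1
  Q 125.128.0.4: descend 0111110110 ; hops seen [H0,H1,H1] ; pick H1
  Q 125.244.56.98: descend 011111011111010000111000 ; hops seen [H0,H1,H1,H3,H2] ; pick H2
  add 125.186.0.0/16 -> H3 at depth 16
  Q 0.0.0.0: descend 0 ; hops seen [H0,H1] ; pick H1
  add 125.186.112.0/20 -> H1 at depth 20
  - 0.0.0.0/0 clear@0
  add 125.186.116.64/28 -> H1 at depth 28
  Q 125.244.49.254: descend 01111101111101000011 ; hops seen [H1,H1,H3] ; pick H3
  - 125.186.0.0/16 clear@16
  Q 125.186.116.64: descend 01111101101110100111010001000 ; hops seen [H1,H1,H0,H1,H1] ; pick H1
  add 125.244.48.0/20 -> H2 at depth 20
  Q 125.186.0.5: descend 01111101101110100 ; hops seen [H1,H1,H0] ; pick H0
  Q 125.244.56.0: descend 011111011111010000111000 ; hops seen [H1,H1,H2,H2] ; pick H2
  Q 125.186.116.65: descend 01111101101110100111010001000 ; hops seen [H1,H1,H0,H1,H1] ; pick H1
  Q 0.0.0.15: descend 0 ; hops seen [H1] ; pick H1
  add 125.186.0.0/16 -> H0 at depth 16
  - 125.186.116.64/28 clear@28
  add 0.0.0.0/0 -> H3 at depth 0
  Q 125.186.116.70: descend 01111101101110100111010001000110 ; hops seen [H3,H1,H1,H0,H0,H1,H1] ; pick H1
  Q 125.244.56.0: descend 011111011111010000111000 ; hops seen [H3,H1,H1,H2,H2] ; pick H2
  Q 125.186.112.0: descend 011111011011101001110 ; hops seen [H3,H1,H1,H0,H0,H1] ; pick H1
  Q 125.128.42.43: descend 0111110110 ; hops seen [H3,H1,H1] ; pick H1
  add 125.186.112.0/20 -> H2 at depth 20
  add 125.0.0.0/8 -> H1 at depth 8

== LOOKUPS ==
["H2","H1","H1","H2","H1","H3","H1","H0","H2","H1","H1","H1","H2","H1","H1"]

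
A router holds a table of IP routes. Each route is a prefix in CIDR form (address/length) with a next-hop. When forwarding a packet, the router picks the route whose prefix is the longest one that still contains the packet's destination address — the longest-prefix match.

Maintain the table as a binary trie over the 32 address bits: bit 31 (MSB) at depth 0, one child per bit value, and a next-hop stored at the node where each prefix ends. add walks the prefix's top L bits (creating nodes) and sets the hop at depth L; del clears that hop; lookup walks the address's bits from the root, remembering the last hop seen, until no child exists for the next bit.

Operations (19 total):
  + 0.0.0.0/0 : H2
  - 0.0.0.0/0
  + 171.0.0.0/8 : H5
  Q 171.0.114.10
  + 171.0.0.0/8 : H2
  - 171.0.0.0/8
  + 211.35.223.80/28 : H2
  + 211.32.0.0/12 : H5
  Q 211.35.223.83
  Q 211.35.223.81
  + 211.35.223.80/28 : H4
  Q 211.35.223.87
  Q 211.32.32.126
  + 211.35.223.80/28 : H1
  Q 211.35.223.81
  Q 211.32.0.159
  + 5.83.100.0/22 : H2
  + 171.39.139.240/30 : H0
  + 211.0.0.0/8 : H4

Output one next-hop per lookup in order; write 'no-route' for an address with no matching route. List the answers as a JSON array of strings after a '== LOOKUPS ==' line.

Process each operation:
  + 0.0.0.0/0 (H2) depth=0
  - 0.0.0.0/0 clear@0
  + 171.0.0.0/8 (H5) depth=8
  Q 171.0.114.10: descend 10101011 ; hops seen [H5] ; pick H5
  + 171.0.0.0/8 (H2) depth=8
  - 171.0.0.0/8 clear@8
  + 211.35.223.80/28 (H2) depth=28
  + 211.32.0.0/12 (H5) depth=12
  Q 211.35.223.83: descend 1101001100100011110111110101 ; hops seen [H5,H2] ; pick H2
  Q 211.35.223.81: descend 1101001100100011110111110101 ; hops seen [H5,H2] ; pick H2
  + 211.35.223.80/28 (H4) depth=28
  Q 211.35.223.87: descend 1101001100100011110111110101 ; hops seen [H5,H4] ; pick H4
  Q 211.32.32.126: descend 11010011001000 ; hops seen [H5] ; pick H5
  + 211.35.223.80/28 (H1) depth=28
  Q 211.35.223.81: descend 1101001100100011110111110101 ; hops seen [H5,H1] ; pick H1
  Q 211.32.0.159: descend 11010011001000 ; hops seen [H5] ; pick H5
  + 5.83.100.0/22 (H2) depth=22
  + 171.39.139.240/30 (H0) depth=30
  + 211.0.0.0/8 (H4) depth=8

== LOOKUPS ==
["H5","H2","H2","H4","H5","H1","H5"]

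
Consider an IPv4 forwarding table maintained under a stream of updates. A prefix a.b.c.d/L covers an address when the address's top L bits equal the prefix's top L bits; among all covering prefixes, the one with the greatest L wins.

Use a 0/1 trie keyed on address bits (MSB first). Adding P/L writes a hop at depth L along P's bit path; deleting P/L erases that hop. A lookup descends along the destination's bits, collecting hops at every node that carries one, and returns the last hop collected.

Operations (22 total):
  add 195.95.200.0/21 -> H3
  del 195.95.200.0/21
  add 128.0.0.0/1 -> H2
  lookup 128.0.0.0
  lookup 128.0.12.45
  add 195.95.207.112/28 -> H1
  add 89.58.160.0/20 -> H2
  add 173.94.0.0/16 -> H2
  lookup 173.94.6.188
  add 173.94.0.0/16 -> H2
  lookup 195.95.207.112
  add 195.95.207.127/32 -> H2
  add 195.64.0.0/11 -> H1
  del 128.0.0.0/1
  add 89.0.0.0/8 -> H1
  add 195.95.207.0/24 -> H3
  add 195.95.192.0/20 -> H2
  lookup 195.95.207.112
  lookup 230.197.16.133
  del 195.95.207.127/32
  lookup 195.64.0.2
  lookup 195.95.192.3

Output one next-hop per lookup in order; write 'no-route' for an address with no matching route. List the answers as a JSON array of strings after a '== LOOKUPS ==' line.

Process each operation:
  + 195.95.200.0/21 (H3) depth=21
  - 195.95.200.0/21 clear@21
  + 128.0.0.0/1 (H2) depth=1
  lookup 128.0.0.0: bits 1 walk d0:-→d1:H2 -> H2
  lookup 128.0.12.45: bits 1 walk d0:-→d1:H2 -> H2
  + 195.95.207.112/28 (H1) depth=28
  + 89.58.160.0/20 (H2) depth=20
  + 173.94.0.0/16 (H2) depth=16
  lookup 173.94.6.188: bits 1010110101011110 walk d0:-→d1:H2→d2:-→d3:-→d4:-→d5:-→d6:-→d7:-→d8:-→d9:-→d10:-→d11:-→d12:-→d13:-→d14:-→d15:-→d16:H2 -> H2
  + 173.94.0.0/16 (H2) depth=16
  lookup 195.95.207.112: bits 1100001101011111110011110111 walk d0:-→d1:H2→d2:-→d3:-→d4:-→d5:-→d6:-→d7:-→d8:-→d9:-→d10:-→d11:-→d12:-→d13:-→d14:-→d15:-→d16:-→d17:-→d18:-→d19:-→d20:-→d21:-→d22:-→d23:-→d24:-→d25:-→d26:-→d27:-→d28:H1 -> H1
  + 195.95.207.127/32 (H2) depth=32
  + 195.64.0.0/11 (H1) depth=11
  - 128.0.0.0/1 clear@1
  + 89.0.0.0/8 (H1) depth=8
  + 195.95.207.0/24 (H3) depth=24
  + 195.95.192.0/20 (H2) depth=20
  lookup 195.95.207.112: bits 1100001101011111110011110111 walk d0:-→d1:-→d2:-→d3:-→d4:-→d5:-→d6:-→d7:-→d8:-→d9:-→d10:-→d11:H1→d12:-→d13:-→d14:-→d15:-→d16:-→d17:-→d18:-→d19:-→d20:H2→d21:-→d22:-→d23:-→d24:H3→d25:-→d26:-→d27:-→d28:H1 -> H1
  lookup 230.197.16.133: bits 11 walk d0:-→d1:-→d2:- -> no-route
  - 195.95.207.127/32 clear@32
  lookup 195.64.0.2: bits 11000011010 walk d0:-→d1:-→d2:-→d3:-→d4:-→d5:-→d6:-→d7:-→d8:-→d9:-→d10:-→d11:H1 -> H1
  lookup 195.95.192.3: bits 11000011010111111100 walk d0:-→d1:-→d2:-→d3:-→d4:-→d5:-→d6:-→d7:-→d8:-→d9:-→d10:-→d11:H1→d12:-→d13:-→d14:-→d15:-→d16:-→d17:-→d18:-→d19:-→d20:H2 -> H2

== LOOKUPS ==
["H2","H2","H2","H1","H1","no-route","H1","H2"]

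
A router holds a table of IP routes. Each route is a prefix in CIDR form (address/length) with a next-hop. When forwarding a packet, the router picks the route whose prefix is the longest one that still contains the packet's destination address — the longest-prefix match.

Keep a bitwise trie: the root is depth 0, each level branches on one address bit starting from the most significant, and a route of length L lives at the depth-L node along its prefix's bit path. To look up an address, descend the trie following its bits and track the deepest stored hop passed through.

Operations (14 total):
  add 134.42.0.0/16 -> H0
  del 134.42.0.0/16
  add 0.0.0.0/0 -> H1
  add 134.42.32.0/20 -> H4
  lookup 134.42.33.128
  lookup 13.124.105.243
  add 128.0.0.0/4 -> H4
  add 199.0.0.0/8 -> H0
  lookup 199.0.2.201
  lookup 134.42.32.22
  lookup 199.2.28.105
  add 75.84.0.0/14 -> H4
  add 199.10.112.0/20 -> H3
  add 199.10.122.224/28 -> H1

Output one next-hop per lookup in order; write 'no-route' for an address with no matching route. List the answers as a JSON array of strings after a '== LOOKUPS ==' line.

Process each operation:
  add 134.42.0.0/16 -> H0 at depth 16
  - 134.42.0.0/16 clear@16
  add 0.0.0.0/0 -> H1 at depth 0
  add 134.42.32.0/20 -> H4 at depth 20
  ? 134.42.33.128  path d0:H1→d1:-→d2:-→d3:-→d4:-→d5:-→d6:-→d7:-→d8:-→d9:-→d10:-→d11:-→d12:-→d13:-→d14:-→d15:-→d16:-→d17:-→d18:-→d19:-→d20:H4  best=H4
  ? 13.124.105.243  path d0:H1  best=H1
  add 128.0.0.0/4 -> H4 at depth 4
  add 199.0.0.0/8 -> H0 at depth 8
  ? 199.0.2.201  path d0:H1→d1:-→d2:-→d3:-→d4:-→d5:-→d6:-→d7:-→d8:H0  best=H0
  ? 134.42.32.22  path d0:H1→d1:-→d2:-→d3:-→d4:H4→d5:-→d6:-→d7:-→d8:-→d9:-→d10:-→d11:-→d12:-→d13:-→d14:-→d15:-→d16:-→d17:-→d18:-→d19:-→d20:H4  best=H4
  ? 199.2.28.105  path d0:H1→d1:-→d2:-→d3:-→d4:-→d5:-→d6:-→d7:-→d8:H0  best=H0
  add 75.84.0.0/14 -> H4 at depth 14
  add 199.10.112.0/20 -> H3 at depth 20
  add 199.10.122.224/28 -> H1 at depth 28

== LOOKUPS ==
["H4","H1","H0","H4","H0"]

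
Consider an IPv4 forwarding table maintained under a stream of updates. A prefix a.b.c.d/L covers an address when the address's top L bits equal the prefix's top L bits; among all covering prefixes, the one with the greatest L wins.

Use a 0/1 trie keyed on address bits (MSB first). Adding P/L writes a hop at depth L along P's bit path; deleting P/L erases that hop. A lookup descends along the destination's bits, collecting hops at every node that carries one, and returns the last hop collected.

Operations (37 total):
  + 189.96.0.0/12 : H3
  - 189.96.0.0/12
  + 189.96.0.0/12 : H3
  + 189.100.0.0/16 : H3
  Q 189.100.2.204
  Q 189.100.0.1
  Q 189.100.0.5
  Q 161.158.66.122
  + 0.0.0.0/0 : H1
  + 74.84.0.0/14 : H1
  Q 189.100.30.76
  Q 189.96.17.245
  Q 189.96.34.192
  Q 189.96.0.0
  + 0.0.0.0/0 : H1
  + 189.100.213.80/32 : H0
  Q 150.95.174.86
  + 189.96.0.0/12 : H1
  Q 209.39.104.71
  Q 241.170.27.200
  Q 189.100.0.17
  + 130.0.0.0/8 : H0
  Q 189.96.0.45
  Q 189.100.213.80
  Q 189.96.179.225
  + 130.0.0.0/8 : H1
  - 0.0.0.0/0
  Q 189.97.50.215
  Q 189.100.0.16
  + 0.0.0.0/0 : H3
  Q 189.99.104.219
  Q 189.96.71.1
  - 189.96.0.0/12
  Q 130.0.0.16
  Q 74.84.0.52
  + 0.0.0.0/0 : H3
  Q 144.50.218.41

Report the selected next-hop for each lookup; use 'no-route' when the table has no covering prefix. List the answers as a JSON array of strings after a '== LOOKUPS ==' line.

Process each operation:
  + 189.96.0.0/12 (H3) depth=12
  - 189.96.0.0/12 clear@12
  + 189.96.0.0/12 (H3) depth=12
  + 189.100.0.0/16 (H3) depth=16
  lookup 189.100.2.204: bits 1011110101100100 walk d0:-→d1:-→d2:-→d3:-→d4:-→d5:-→d6:-→d7:-→d8:-→d9:-→d10:-→d11:-→d12:H3→d13:-→d14:-→d15:-→d16:H3 -> H3
  lookup 189.100.0.1: bits 1011110101100100 walk d0:-→d1:-→d2:-→d3:-→d4:-→d5:-→d6:-→d7:-→d8:-→d9:-→d10:-→d11:-→d12:H3→d13:-→d14:-→d15:-→d16:H3 -> H3
  lookup 189.100.0.5: bits 1011110101100100 walk d0:-→d1:-→d2:-→d3:-→d4:-→d5:-→d6:-→d7:-→d8:-→d9:-→d10:-→d11:-→d12:H3→d13:-→d14:-→d15:-→d16:H3 -> H3
  lookup 161.158.66.122: bits 101 walk d0:-→d1:-→d2:-→d3:- -> no-route
  + 0.0.0.0/0 (H1) depth=0
  + 74.84.0.0/14 (H1) depth=14
  lookup 189.100.30.76: bits 1011110101100100 walk d0:H1→d1:-→d2:-→d3:-→d4:-→d5:-→d6:-→d7:-→d8:-→d9:-→d10:-→d11:-→d12:H3→d13:-→d14:-→d15:-→d16:H3 -> H3
  lookup 189.96.17.245: bits 1011110101100 walk d0:H1→d1:-→d2:-→d3:-→d4:-→d5:-→d6:-→d7:-→d8:-→d9:-→d10:-→d11:-→d12:H3→d13:- -> H3
  lookup 189.96.34.192: bits 1011110101100 walk d0:H1→d1:-→d2:-→d3:-→d4:-→d5:-→d6:-→d7:-→d8:-→d9:-→d10:-→d11:-→d12:H3→d13:- -> H3
  lookup 189.96.0.0: bits 1011110101100 walk d0:H1→d1:-→d2:-→d3:-→d4:-→d5:-→d6:-→d7:-→d8:-→d9:-→d10:-→d11:-→d12:H3→d13:- -> H3
  + 0.0.0.0/0 (H1) depth=0
  + 189.100.213.80/32 (H0) depth=32
  lookup 150.95.174.86: bits 10 walk d0:H1→d1:-→d2:- -> H1
  + 189.96.0.0/12 (H1) depth=12
  lookup 209.39.104.71: bits 1 walk d0:H1→d1:- -> H1
  lookup 241.170.27.200: bits 1 walk d0:H1→d1:- -> H1
  lookup 189.100.0.17: bits 1011110101100100 walk d0:H1→d1:-→d2:-→d3:-→d4:-→d5:-→d6:-→d7:-→d8:-→d9:-→d10:-→d11:-→d12:H1→d13:-→d14:-→d15:-→d16:H3 -> H3
  + 130.0.0.0/8 (H0) depth=8
  lookup 189.96.0.45: bits 1011110101100 walk d0:H1→d1:-→d2:-→d3:-→d4:-→d5:-→d6:-→d7:-→d8:-→d9:-→d10:-→d11:-→d12:H1→d13:- -> H1
  lookup 189.100.213.80: bits 10111101011001001101010101010000 walk d0:H1→d1:-→d2:-→d3:-→d4:-→d5:-→d6:-→d7:-→d8:-→d9:-→d10:-→d11:-→d12:H1→d13:-→d14:-→d15:-→d16:H3→d17:-→d18:-→d19:-→d20:-→d21:-→d22:-→d23:-→d24:-→d25:-→d26:-→d27:-→d28:-→d29:-→d30:-→d31:-→d32:H0 -> H0
  lookup 189.96.179.225: bits 1011110101100 walk d0:H1→d1:-→d2:-→d3:-→d4:-→d5:-→d6:-→d7:-→d8:-→d9:-→d10:-→d11:-→d12:H1→d13:- -> H1
  + 130.0.0.0/8 (H1) depth=8
  - 0.0.0.0/0 clear@0
  lookup 189.97.50.215: bits 1011110101100 walk d0:-→d1:-→d2:-→d3:-→d4:-→d5:-→d6:-→d7:-→d8:-→d9:-→d10:-→d11:-→d12:H1→d13:- -> H1
  lookup 189.100.0.16: bits 1011110101100100 walk d0:-→d1:-→d2:-→d3:-→d4:-→d5:-→d6:-→d7:-→d8:-→d9:-→d10:-→d11:-→d12:H1→d13:-→d14:-→d15:-→d16:H3 -> H3
  + 0.0.0.0/0 (H3) depth=0
  lookup 189.99.104.219: bits 1011110101100 walk d0:H3→d1:-→d2:-→d3:-→d4:-→d5:-→d6:-→d7:-→d8:-→d9:-→d10:-→d11:-→d12:H1→d13:- -> H1
  lookup 189.96.71.1: bits 1011110101100 walk d0:H3→d1:-→d2:-→d3:-→d4:-→d5:-→d6:-→d7:-→d8:-→d9:-→d10:-→d11:-→d12:H1→d13:- -> H1
  - 189.96.0.0/12 clear@12
  lookup 130.0.0.16: bits 10000010 walk d0:H3→d1:-→d2:-→d3:-→d4:-→d5:-→d6:-→d7:-→d8:H1 -> H1
  lookup 74.84.0.52: bits 01001010010101 walk d0:H3→d1:-→d2:-→d3:-→d4:-→d5:-→d6:-→d7:-→d8:-→d9:-→d10:-→d11:-→d12:-→d13:-→d14:H1 -> H1
  + 0.0.0.0/0 (H3) depth=0
  lookup 144.50.218.41: bits 100 walk d0:H3→d1:-→d2:-→d3:- -> H3

== LOOKUPS ==
["H3","H3","H3","no-route","H3","H3","H3","H3","H1","H1","H1","H3","H1","H0","H1","H1","H3","H1","H1","H1","H1","H3"]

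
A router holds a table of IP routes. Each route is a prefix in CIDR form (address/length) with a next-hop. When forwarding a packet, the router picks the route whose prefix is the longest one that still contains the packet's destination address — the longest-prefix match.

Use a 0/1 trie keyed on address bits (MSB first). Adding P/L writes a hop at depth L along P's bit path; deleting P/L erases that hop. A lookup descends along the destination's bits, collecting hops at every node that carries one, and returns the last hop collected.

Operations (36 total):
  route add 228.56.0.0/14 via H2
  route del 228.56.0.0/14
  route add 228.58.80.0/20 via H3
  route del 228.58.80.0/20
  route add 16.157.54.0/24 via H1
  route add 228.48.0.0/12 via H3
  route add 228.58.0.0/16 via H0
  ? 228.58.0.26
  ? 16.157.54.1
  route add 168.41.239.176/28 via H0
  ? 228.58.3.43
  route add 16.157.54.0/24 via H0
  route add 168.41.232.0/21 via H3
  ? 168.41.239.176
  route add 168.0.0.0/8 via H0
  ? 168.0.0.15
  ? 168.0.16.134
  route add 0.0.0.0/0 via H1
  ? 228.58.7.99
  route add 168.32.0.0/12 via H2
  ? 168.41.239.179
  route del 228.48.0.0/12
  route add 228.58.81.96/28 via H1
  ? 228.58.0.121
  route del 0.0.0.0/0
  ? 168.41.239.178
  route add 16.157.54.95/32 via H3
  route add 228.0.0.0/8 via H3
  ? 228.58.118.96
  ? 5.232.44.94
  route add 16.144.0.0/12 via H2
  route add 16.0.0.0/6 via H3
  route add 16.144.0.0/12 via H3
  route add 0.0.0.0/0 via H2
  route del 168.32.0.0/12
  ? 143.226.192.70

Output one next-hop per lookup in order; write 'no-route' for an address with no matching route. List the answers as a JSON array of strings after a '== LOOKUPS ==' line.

Apply in order:
  + 228.56.0.0/14 (H2) depth=14
  - 228.56.0.0/14 clear@14
  + 228.58.80.0/20 (H3) depth=20
  - 228.58.80.0/20 clear@20
  + 16.157.54.0/24 (H1) depth=24
  + 228.48.0.0/12 (H3) depth=12
  + 228.58.0.0/16 (H0) depth=16
  lookup 228.58.0.26: bits 11100100001110100 walk d0:-→d1:-→d2:-→d3:-→d4:-→d5:-→d6:-→d7:-→d8:-→d9:-→d10:-→d11:-→d12:H3→d13:-→d14:-→d15:-→d16:H0→d17:- -> H0
  lookup 16.157.54.1: bits 000100001001110100110110 walk d0:-→d1:-→d2:-→d3:-→d4:-→d5:-→d6:-→d7:-→d8:-→d9:-→d10:-→d11:-→d12:-→d13:-→d14:-→d15:-→d16:-→d17:-→d18:-→d19:-→d20:-→d21:-→d22:-→d23:-→d24:H1 -> H1
  + 168.41.239.176/28 (H0) depth=28
  lookup 228.58.3.43: bits 11100100001110100 walk d0:-→d1:-→d2:-→d3:-→d4:-→d5:-→d6:-→d7:-→d8:-→d9:-→d10:-→d11:-→d12:H3→d13:-→d14:-→d15:-→d16:H0→d17:- -> H0
  + 16.157.54.0/24 (H0) depth=24
  + 168.41.232.0/21 (H3) depth=21
  lookup 168.41.239.176: bits 1010100000101001111011111011 walk d0:-→d1:-→d2:-→d3:-→d4:-→d5:-→d6:-→d7:-→d8:-→d9:-→d10:-→d11:-→d12:-→d13:-→d14:-→d15:-→d16:-→d17:-→d18:-→d19:-→d20:-→d21:H3→d22:-→d23:-→d24:-→d25:-→d26:-→d27:-→d28:H0 -> H0
  + 168.0.0.0/8 (H0) depth=8
  lookup 168.0.0.15: bits 1010100000 walk d0:-→d1:-→d2:-→d3:-→d4:-→d5:-→d6:-→d7:-→d8:H0→d9:-→d10:- -> H0
  lookup 168.0.16.134: bits 1010100000 walk d0:-→d1:-→d2:-→d3:-→d4:-→d5:-→d6:-→d7:-→d8:H0→d9:-→d10:- -> H0
  + 0.0.0.0/0 (H1) depth=0
  lookup 228.58.7.99: bits 11100100001110100 walk d0:H1→d1:-→d2:-→d3:-→d4:-→d5:-→d6:-→d7:-→d8:-→d9:-→d10:-→d11:-→d12:H3→d13:-→d14:-→d15:-→d16:H0→d17:- -> H0
  + 168.32.0.0/12 (H2) depth=12
  lookup 168.41.239.179: bits 1010100000101001111011111011 walk d0:H1→d1:-→d2:-→d3:-→d4:-→d5:-→d6:-→d7:-→d8:H0→d9:-→d10:-→d11:-→d12:H2→d13:-→d14:-→d15:-→d16:-→d17:-→d18:-→d19:-→d20:-→d21:H3→d22:-→d23:-→d24:-→d25:-→d26:-→d27:-→d28:H0 -> H0
  - 228.48.0.0/12 clear@12
  + 228.58.81.96/28 (H1) depth=28
  lookup 228.58.0.121: bits 11100100001110100 walk d0:H1→d1:-→d2:-→d3:-→d4:-→d5:-→d6:-→d7:-→d8:-→d9:-→d10:-→d11:-→d12:-→d13:-→d14:-→d15:-→d16:H0→d17:- -> H0
  - 0.0.0.0/0 clear@0
  lookup 168.41.239.178: bits 1010100000101001111011111011 walk d0:-→d1:-→d2:-→d3:-→d4:-→d5:-→d6:-→d7:-→d8:H0→d9:-→d10:-→d11:-→d12:H2→d13:-→d14:-→d15:-→d16:-→d17:-→d18:-→d19:-→d20:-→d21:H3→d22:-→d23:-→d24:-→d25:-→d26:-→d27:-→d28:H0 -> H0
  + 16.157.54.95/32 (H3) depth=32
  + 228.0.0.0/8 (H3) depth=8
  lookup 228.58.118.96: bits 111001000011101001 walk d0:-→d1:-→d2:-→d3:-→d4:-→d5:-→d6:-→d7:-→d8:H3→d9:-→d10:-→d11:-→d12:-→d13:-→d14:-→d15:-→d16:H0→d17:-→d18:- -> H0
  lookup 5.232.44.94: bits 000 walk d0:-→d1:-→d2:-→d3:- -> no-route
  + 16.144.0.0/12 (H2) depth=12
  + 16.0.0.0/6 (H3) depth=6
  + 16.144.0.0/12 (H3) depth=12
  + 0.0.0.0/0 (H2) depth=0
  - 168.32.0.0/12 clear@12
  lookup 143.226.192.70: bits 10 walk d0:H2→d1:-→d2:- -> H2

== LOOKUPS ==
["H0","H1","H0","H0","H0","H0","H0","H0","H0","H0","H0","no-route","H2"]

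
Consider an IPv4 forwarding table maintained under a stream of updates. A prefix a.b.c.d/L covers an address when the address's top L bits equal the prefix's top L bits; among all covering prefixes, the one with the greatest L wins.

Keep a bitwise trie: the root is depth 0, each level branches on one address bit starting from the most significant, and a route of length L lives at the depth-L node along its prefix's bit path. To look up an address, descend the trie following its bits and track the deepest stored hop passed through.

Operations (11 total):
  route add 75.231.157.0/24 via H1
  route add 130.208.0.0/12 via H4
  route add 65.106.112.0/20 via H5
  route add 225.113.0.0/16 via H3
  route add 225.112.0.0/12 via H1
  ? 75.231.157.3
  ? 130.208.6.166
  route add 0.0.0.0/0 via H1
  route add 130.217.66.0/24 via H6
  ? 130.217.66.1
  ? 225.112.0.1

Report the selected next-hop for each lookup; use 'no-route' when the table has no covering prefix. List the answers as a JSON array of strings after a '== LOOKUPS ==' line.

Trace:
  add 75.231.157.0/24 -> H1 at depth 24
  add 130.208.0.0/12 -> H4 at depth 12
  add 65.106.112.0/20 -> H5 at depth 20
  add 225.113.0.0/16 -> H3 at depth 16
  add 225.112.0.0/12 -> H1 at depth 12
  lookup 75.231.157.3: bits 010010111110011110011101 walk d0:-→d1:-→d2:-→d3:-→d4:-→d5:-→d6:-→d7:-→d8:-→d9:-→d10:-→d11:-→d12:-→d13:-→d14:-→d15:-→d16:-→d17:-→d18:-→d19:-→d20:-→d21:-→d22:-→d23:-→d24:H1 -> H1
  lookup 130.208.6.166: bits 100000101101 walk d0:-→d1:-→d2:-→d3:-→d4:-→d5:-→d6:-→d7:-→d8:-→d9:-→d10:-→d11:-→d12:H4 -> H4
  add 0.0.0.0/0 -> H1 at depth 0
  add 130.217.66.0/24 -> H6 at depth 24
  lookup 130.217.66.1: bits 100000101101100101000010 walk d0:H1→d1:-→d2:-→d3:-→d4:-→d5:-→d6:-→d7:-→d8:-→d9:-→d10:-→d11:-→d12:H4→d13:-→d14:-→d15:-→d16:-→d17:-→d18:-→d19:-→d20:-→d21:-→d22:-→d23:-→d24:H6 -> H6
  lookup 225.112.0.1: bits 111000010111000 walk d0:H1→d1:-→d2:-→d3:-→d4:-→d5:-→d6:-→d7:-→d8:-→d9:-→d10:-→d11:-→d12:H1→d13:-→d14:-→d15:- -> H1

== LOOKUPS ==
["H1","H4","H6","H1"]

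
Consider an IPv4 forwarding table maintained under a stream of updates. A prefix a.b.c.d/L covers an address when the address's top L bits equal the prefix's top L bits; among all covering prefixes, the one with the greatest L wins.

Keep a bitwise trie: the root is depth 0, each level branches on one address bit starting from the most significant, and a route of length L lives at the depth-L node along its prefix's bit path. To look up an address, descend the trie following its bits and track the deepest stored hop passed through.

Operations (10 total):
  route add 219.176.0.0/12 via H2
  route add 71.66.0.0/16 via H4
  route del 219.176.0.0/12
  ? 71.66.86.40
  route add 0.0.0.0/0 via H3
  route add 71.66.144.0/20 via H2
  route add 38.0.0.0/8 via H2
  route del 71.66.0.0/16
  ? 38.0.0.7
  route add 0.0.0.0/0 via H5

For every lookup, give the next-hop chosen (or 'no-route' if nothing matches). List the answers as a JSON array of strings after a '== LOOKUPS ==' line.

Trace:
  add 219.176.0.0/12 -> H2 at depth 12
  add 71.66.0.0/16 -> H4 at depth 16
  del 219.176.0.0/12 (clear depth 12)
  ? 71.66.86.40  path d0:-→d1:-→d2:-→d3:-→d4:-→d5:-→d6:-→d7:-→d8:-→d9:-→d10:-→d11:-→d12:-→d13:-→d14:-→d15:-→d16:H4  best=H4
  add 0.0.0.0/0 -> H3 at depth 0
  add 71.66.144.0/20 -> H2 at depth 20
  add 38.0.0.0/8 -> H2 at depth 8
  del 71.66.0.0/16 (clear depth 16)
  ? 38.0.0.7  path d0:H3→d1:-→d2:-→d3:-→d4:-→d5:-→d6:-→d7:-→d8:H2  best=H2
  add 0.0.0.0/0 -> H5 at depth 0

== LOOKUPS ==
["H4","H2"]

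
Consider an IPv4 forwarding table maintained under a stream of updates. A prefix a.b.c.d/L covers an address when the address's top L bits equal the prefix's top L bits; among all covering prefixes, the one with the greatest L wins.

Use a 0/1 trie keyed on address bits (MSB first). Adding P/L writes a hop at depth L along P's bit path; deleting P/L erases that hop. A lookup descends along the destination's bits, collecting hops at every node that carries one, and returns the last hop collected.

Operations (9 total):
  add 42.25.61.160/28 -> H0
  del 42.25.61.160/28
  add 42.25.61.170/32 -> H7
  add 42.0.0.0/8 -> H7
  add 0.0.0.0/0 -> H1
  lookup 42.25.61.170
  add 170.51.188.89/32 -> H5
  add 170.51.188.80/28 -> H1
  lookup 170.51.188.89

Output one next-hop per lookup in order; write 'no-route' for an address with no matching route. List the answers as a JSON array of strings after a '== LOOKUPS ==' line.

Apply in order:
  + 42.25.61.160/28 (H0) depth=28
  del 42.25.61.160/28 (clear depth 28)
  + 42.25.61.170/32 (H7) depth=32
  + 42.0.0.0/8 (H7) depth=8
  + 0.0.0.0/0 (H1) depth=0
  lookup 42.25.61.170: bits 00101010000110010011110110101010 walk d0:H1→d1:-→d2:-→d3:-→d4:-→d5:-→d6:-→d7:-→d8:H7→d9:-→d10:-→d11:-→d12:-→d13:-→d14:-→d15:-→d16:-→d17:-→d18:-→d19:-→d20:-→d21:-→d22:-→d23:-→d24:-→d25:-→d26:-→d27:-→d28:-→d29:-→d30:-→d31:-→d32:H7 -> H7
  + 170.51.188.89/32 (H5) depth=32
  + 170.51.188.80/28 (H1) depth=28
  lookup 170.51.188.89: bits 10101010001100111011110001011001 walk d0:H1→d1:-→d2:-→d3:-→d4:-→d5:-→d6:-→d7:-→d8:-→d9:-→d10:-→d11:-→d12:-→d13:-→d14:-→d15:-→d16:-→d17:-→d18:-→d19:-→d20:-→d21:-→d22:-→d23:-→d24:-→d25:-→d26:-→d27:-→d28:H1→d29:-→d30:-→d31:-→d32:H5 -> H5

== LOOKUPS ==
["H7","H5"]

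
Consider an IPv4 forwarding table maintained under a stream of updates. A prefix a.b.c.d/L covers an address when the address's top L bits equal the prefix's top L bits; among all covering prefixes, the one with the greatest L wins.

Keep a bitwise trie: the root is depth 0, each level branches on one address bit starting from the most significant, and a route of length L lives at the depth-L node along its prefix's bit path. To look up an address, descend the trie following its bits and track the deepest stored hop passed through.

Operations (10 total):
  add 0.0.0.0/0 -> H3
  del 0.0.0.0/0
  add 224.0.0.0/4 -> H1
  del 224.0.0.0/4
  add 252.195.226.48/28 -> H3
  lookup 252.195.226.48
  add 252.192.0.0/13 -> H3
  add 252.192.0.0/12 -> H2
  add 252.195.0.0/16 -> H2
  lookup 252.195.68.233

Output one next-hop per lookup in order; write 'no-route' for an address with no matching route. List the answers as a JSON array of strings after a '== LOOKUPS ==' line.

Apply in order:
  + 0.0.0.0/0 (H3) depth=0
  - 0.0.0.0/0 clear@0
  + 224.0.0.0/4 (H1) depth=4
  - 224.0.0.0/4 clear@4
  + 252.195.226.48/28 (H3) depth=28
  Q 252.195.226.48: descend 1111110011000011111000100011 ; hops seen [H3] ; pick H3
  + 252.192.0.0/13 (H3) depth=13
  + 252.192.0.0/12 (H2) depth=12
  + 252.195.0.0/16 (H2) depth=16
  Q 252.195.68.233: descend 1111110011000011 ; hops seen [H2,H3,H2] ; pick H2

== LOOKUPS ==
["H3","H2"]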